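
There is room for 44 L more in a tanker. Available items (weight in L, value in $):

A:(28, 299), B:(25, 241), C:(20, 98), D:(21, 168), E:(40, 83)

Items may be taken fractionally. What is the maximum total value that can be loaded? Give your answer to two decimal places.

Greedy by value/weight ratio, highest first.
Order: A (299/28=10.68) > B (241/25=9.64) > D (168/21=8.00) > C (98/20=4.90) > E (83/40=2.08)
Fill: take A (28 @ 299) → take 16/25 of B → 154.24; 44/44 used.
Total value = 453.24

453.24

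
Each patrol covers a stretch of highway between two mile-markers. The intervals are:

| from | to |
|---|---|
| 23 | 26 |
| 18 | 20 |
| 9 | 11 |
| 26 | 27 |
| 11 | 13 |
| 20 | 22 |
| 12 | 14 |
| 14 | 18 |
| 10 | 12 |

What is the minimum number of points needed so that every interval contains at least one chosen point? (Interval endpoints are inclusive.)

4

Sorted: [9,11] [10,12] [11,13] [12,14] [14,18] [18,20] [20,22] [23,26] [26,27]
{[9,11],[10,12],[11,13]} hit by 11; {[12,14],[14,18]} hit by 14; {[18,20],[20,22]} hit by 20; {[23,26],[26,27]} hit by 26.
Points: 11, 14, 20, 26 (4 total).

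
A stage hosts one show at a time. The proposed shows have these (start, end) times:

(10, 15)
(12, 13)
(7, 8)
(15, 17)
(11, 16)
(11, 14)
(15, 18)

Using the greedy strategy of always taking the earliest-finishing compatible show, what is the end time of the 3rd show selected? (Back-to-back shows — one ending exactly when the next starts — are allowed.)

17

Sort by end time and greedily take each interval whose start is ≥ the last chosen end.
Sorted by end: (7,8)  (12,13)  (11,14)  (10,15)  (11,16)  (15,17)  (15,18)
take (7,8); take (12,13); skip (11,14); take (15,17); skip (15,18).
Selected: (7,8) (12,13) (15,17)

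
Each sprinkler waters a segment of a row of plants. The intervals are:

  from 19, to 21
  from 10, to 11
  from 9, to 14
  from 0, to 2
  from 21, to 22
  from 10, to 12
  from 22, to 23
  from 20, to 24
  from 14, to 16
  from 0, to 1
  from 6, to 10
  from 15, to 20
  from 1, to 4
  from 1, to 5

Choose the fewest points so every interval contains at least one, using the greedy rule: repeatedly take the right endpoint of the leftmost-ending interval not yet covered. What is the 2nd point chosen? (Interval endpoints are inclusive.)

10

Process intervals by earliest right end; each time one isn't hit yet, stab at its right endpoint.
Sorted: [0,1] [0,2] [1,4] [1,5] [6,10] [10,11] [10,12] [9,14] [14,16] [15,20] [19,21] [21,22] [22,23] [20,24]
{[0,1],[0,2],[1,4],[1,5]} hit by 1; {[6,10],[10,11],[10,12],[9,14]} hit by 10; {[14,16],[15,20]} hit by 16; {[19,21],[21,22]} hit by 21; {[22,23],[20,24]} hit by 23.
Points: 1, 10, 16, 21, 23 (5 total).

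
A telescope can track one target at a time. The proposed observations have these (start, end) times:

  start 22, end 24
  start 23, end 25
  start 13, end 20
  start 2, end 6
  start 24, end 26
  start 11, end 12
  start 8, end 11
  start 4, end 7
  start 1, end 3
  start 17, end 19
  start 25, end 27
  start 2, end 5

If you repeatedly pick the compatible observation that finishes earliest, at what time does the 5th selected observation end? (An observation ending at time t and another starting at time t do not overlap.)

Sorted by end: (1,3)  (2,5)  (2,6)  (4,7)  (8,11)  (11,12)  (17,19)  (13,20)  (22,24)  (23,25)  (24,26)  (25,27)
take (1,3); skip (2,5); skip (2,6); take (4,7); take (8,11); take (11,12); take (17,19); take (22,24); take (24,26); skip (25,27).
Selected: (1,3) (4,7) (8,11) (11,12) (17,19) (22,24) (24,26)

19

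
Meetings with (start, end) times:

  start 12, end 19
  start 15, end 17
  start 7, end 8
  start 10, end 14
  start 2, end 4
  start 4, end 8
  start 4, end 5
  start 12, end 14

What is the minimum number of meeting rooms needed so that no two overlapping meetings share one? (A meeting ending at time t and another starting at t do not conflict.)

Count concurrent intervals with a sweep; the peak is the room count.
Events (time:±→running): 2:+→1 4:-→0 4:+→1 4:+→2 5:-→1 7:+→2 8:-→1 8:-→0 10:+→1 12:+→2 12:+→3 … peak 3.

3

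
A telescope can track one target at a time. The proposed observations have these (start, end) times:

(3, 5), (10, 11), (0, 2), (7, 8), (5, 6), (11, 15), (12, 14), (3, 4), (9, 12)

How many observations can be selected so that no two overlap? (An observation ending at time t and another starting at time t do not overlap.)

Greedy by earliest finish: after sorting by end time, pick each interval compatible with the last pick.
By end time: (0,2), (3,4), (3,5), (5,6), (7,8), (10,11), (9,12), (12,14), (11,15).
Pick (0,2); next start ≥ 2 → (3,4); next start ≥ 4 → (5,6); next start ≥ 6 → (7,8); next start ≥ 8 → (10,11); next start ≥ 11 → (12,14).
Selected 6 observations.

6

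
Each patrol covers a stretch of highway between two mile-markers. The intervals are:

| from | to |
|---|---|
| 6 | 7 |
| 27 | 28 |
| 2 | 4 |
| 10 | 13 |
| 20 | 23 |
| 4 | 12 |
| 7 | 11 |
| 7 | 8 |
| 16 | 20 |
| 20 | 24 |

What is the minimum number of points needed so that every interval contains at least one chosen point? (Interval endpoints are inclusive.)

5

Process intervals by earliest right end; each time one isn't hit yet, stab at its right endpoint.
By right end: [2,4]  [6,7]  [7,8]  [7,11]  [4,12]  [10,13]  [16,20]  [20,23]  [20,24]  [27,28]
[2,4] uncovered → point at 4; [6,7] uncovered → point at 7; [10,13] uncovered → point at 13; [16,20] uncovered → point at 20; [27,28] uncovered → point at 28.
Points: 4, 7, 13, 20, 28 (5 total).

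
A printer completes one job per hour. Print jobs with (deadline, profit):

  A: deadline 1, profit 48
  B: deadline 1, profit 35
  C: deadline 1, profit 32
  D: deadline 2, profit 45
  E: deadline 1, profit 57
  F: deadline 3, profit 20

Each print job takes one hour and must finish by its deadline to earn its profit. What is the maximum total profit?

Sort by profit descending; place each in the latest free slot ≤ its deadline.
By profit: E(d1,57), A(d1,48), D(d2,45), B(d1,35), C(d1,32), F(d3,20)
E→slot 1; A skipped; D→slot 2; B skipped; C skipped; F→slot 3.
Profit = 57 + 45 + 20 = 122

122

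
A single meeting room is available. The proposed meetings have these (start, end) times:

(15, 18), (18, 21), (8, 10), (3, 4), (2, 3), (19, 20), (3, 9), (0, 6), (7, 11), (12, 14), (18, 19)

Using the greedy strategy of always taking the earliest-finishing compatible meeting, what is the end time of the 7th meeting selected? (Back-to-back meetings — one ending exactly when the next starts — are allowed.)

Sort by end time and greedily take each interval whose start is ≥ the last chosen end.
By end time: (2,3), (3,4), (0,6), (3,9), (8,10), (7,11), (12,14), (15,18), (18,19), (19,20), (18,21).
Pick (2,3); next start ≥ 3 → (3,4); next start ≥ 4 → (8,10); next start ≥ 10 → (12,14); next start ≥ 14 → (15,18); next start ≥ 18 → (18,19); next start ≥ 19 → (19,20).
Selected: (2,3) (3,4) (8,10) (12,14) (15,18) (18,19) (19,20)

20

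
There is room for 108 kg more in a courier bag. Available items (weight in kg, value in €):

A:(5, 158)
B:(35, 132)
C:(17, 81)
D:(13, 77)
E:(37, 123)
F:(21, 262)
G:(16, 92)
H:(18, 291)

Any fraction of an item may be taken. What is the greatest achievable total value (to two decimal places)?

1028.89

Greedy by value/weight ratio, highest first.
Ratios (sorted): A 31.60, H 16.17, F 12.48, D 5.92, G 5.75, C 4.76, B 3.77, E 3.32
take A (5 @ 158); take H (18 @ 291); take F (21 @ 262); take D (13 @ 77); take G (16 @ 92); take C (17 @ 81); take 18/35 of B → 67.89. Capacity used 108/108.
Total value = 1028.89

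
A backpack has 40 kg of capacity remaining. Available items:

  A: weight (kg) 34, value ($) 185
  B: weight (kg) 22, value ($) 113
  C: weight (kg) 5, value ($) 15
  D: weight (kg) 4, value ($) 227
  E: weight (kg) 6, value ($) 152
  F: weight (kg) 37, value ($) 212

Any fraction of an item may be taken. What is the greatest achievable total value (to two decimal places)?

550.89

Ratios (sorted): D 56.75, E 25.33, F 5.73, A 5.44, B 5.14, C 3.00
take D (4 @ 227); take E (6 @ 152); take 30/37 of F → 171.89. Capacity used 40/40.
Total value = 550.89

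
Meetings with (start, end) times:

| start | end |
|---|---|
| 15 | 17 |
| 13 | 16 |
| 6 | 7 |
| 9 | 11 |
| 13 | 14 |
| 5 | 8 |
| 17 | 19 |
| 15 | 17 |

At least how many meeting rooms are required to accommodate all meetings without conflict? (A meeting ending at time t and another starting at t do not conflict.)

3

starts: [5, 6, 9, 13, 13, 15, 15, 17]
ends:   [7, 8, 11, 14, 16, 17, 17, 19]
s5→1 s6→2 e7→1 e8→0 s9→1 e11→0 s13→1 s13→2 e14→1 s15→2 s15→3  — peak 3.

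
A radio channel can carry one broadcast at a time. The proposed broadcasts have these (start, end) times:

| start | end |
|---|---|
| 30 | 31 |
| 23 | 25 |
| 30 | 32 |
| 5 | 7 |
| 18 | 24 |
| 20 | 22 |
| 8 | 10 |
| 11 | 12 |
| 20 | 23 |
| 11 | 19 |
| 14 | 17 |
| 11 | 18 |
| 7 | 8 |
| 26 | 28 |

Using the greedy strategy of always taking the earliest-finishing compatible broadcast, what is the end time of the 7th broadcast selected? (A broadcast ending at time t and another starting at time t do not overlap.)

25

Sort by end time and greedily take each interval whose start is ≥ the last chosen end.
Sorted by end: (5,7)  (7,8)  (8,10)  (11,12)  (14,17)  (11,18)  (11,19)  (20,22)  (20,23)  (18,24)  (23,25)  (26,28)  (30,31)  (30,32)
take (5,7); take (7,8); take (8,10); take (11,12); take (14,17); skip (11,19); take (20,22); take (23,25); take (26,28); take (30,31); skip (30,32).
Selected: (5,7) (7,8) (8,10) (11,12) (14,17) (20,22) (23,25) (26,28) (30,31)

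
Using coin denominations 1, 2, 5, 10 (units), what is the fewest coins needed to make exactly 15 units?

2

Greedy: take as many of the largest coin as possible, then repeat with the remainder.
15 − 1×10→5 − 1×5→0
Total coins = 1 + 1 = 2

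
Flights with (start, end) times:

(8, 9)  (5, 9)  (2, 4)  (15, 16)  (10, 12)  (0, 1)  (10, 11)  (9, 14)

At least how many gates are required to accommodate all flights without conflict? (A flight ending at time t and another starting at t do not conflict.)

starts: [0, 2, 5, 8, 9, 10, 10, 15]
ends:   [1, 4, 9, 9, 11, 12, 14, 16]
s0→1 e1→0 s2→1 e4→0 s5→1 s8→2 e9→1 e9→0 s9→1 s10→2 s10→3  — peak 3.

3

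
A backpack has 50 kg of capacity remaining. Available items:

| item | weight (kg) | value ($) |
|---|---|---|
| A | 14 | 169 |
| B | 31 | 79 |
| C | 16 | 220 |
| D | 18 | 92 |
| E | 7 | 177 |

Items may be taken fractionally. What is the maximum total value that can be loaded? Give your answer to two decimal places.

632.44

Order: E (177/7=25.29) > C (220/16=13.75) > A (169/14=12.07) > D (92/18=5.11) > B (79/31=2.55)
Fill: take E (7 @ 177) → take C (16 @ 220) → take A (14 @ 169) → take 13/18 of D → 66.44; 50/50 used.
Total value = 632.44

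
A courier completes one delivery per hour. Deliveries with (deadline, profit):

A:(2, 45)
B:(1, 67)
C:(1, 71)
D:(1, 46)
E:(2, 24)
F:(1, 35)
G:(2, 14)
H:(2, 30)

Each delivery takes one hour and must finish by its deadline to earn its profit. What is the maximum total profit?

116

Take jobs in profit order; each goes to the latest open slot no later than its deadline.
By profit: C(d1,71), B(d1,67), D(d1,46), A(d2,45), F(d1,35), H(d2,30), E(d2,24), G(d2,14)
C→slot 1; B skipped; D skipped; A→slot 2; F skipped; H skipped; E skipped; G skipped.
Profit = 71 + 45 = 116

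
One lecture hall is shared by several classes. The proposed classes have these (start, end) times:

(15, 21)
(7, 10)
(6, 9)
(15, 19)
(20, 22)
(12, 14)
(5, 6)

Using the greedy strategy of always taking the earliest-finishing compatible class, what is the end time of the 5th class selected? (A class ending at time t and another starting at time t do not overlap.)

By end time: (5,6), (6,9), (7,10), (12,14), (15,19), (15,21), (20,22).
Pick (5,6); next start ≥ 6 → (6,9); next start ≥ 9 → (12,14); next start ≥ 14 → (15,19); next start ≥ 19 → (20,22).
Selected: (5,6) (6,9) (12,14) (15,19) (20,22)

22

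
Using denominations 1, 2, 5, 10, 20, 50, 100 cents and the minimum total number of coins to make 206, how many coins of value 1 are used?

1

Use the largest denomination that fits, subtract, and repeat.
206 = 2×100 + 1×5 + 1×1
Count of 1: 1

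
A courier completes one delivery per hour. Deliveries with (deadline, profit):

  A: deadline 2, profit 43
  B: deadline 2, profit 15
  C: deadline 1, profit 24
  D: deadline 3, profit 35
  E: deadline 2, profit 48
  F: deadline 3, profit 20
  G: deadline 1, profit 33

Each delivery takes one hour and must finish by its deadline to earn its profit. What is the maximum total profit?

126

Take jobs in profit order; each goes to the latest open slot no later than its deadline.
Profit order: E=48 A=43 D=35 G=33 C=24 F=20 B=15
Assign: E→slot 2, A→slot 1, D→slot 3, G skipped, C skipped, F skipped, B skipped.
Slots: [1:A] [2:E] [3:D]
Profit = 43 + 48 + 35 = 126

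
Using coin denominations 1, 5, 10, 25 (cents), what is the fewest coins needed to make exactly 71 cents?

71 = 2×25 + 2×10 + 1×1
Total coins = 2 + 2 + 1 = 5

5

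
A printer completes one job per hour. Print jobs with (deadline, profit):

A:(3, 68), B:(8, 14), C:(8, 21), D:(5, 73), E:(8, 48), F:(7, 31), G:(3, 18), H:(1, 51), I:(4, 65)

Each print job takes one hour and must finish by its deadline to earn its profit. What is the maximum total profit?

Take jobs in profit order; each goes to the latest open slot no later than its deadline.
Profit order: D=73 A=68 I=65 H=51 E=48 F=31 C=21 G=18 B=14
Assign: D→slot 5, A→slot 3, I→slot 4, H→slot 1, E→slot 8, F→slot 7, C→slot 6, G→slot 2, B skipped.
Slots: [1:H] [2:G] [3:A] [4:I] [5:D] [6:C] [7:F] [8:E]
Profit = 51 + 18 + 68 + 65 + 73 + 21 + 31 + 48 = 375

375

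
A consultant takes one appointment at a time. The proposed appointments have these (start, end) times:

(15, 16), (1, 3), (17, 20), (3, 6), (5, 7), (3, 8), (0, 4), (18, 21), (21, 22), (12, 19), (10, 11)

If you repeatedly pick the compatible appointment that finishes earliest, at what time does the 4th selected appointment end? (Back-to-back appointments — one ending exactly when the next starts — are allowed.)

Sort by end time and greedily take each interval whose start is ≥ the last chosen end.
By end time: (1,3), (0,4), (3,6), (5,7), (3,8), (10,11), (15,16), (12,19), (17,20), (18,21), (21,22).
Pick (1,3); next start ≥ 3 → (3,6); next start ≥ 6 → (10,11); next start ≥ 11 → (15,16); next start ≥ 16 → (17,20); next start ≥ 20 → (21,22).
Selected: (1,3) (3,6) (10,11) (15,16) (17,20) (21,22)

16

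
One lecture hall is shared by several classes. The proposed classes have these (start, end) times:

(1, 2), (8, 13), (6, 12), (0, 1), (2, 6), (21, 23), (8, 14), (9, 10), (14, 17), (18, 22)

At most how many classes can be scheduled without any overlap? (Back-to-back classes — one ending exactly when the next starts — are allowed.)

6

Order by finish time; keep every interval that doesn't clash with the previous kept one.
Sorted by end: (0,1)  (1,2)  (2,6)  (9,10)  (6,12)  (8,13)  (8,14)  (14,17)  (18,22)  (21,23)
take (0,1); take (1,2); take (2,6); take (9,10); skip (8,13); skip (8,14); take (14,17); take (18,22); skip (21,23).
Selected 6 classes.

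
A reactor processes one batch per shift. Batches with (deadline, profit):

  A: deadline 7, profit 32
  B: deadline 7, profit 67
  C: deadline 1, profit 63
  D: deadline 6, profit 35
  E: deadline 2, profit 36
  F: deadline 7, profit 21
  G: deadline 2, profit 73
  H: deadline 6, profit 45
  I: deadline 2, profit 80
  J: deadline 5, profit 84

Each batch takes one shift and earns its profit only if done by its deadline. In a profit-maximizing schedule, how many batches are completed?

Take jobs in profit order; each goes to the latest open slot no later than its deadline.
By profit: J(d5,84), I(d2,80), G(d2,73), B(d7,67), C(d1,63), H(d6,45), E(d2,36), D(d6,35), A(d7,32), F(d7,21)
J→slot 5; I→slot 2; G→slot 1; B→slot 7; C skipped; H→slot 6; E skipped; D→slot 4; A→slot 3; F skipped.
7 of 10 scheduled.

7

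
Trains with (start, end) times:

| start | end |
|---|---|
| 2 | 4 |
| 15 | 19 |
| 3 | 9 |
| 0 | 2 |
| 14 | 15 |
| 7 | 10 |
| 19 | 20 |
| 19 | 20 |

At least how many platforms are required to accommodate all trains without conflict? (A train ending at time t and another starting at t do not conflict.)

starts: [0, 2, 3, 7, 14, 15, 19, 19]
ends:   [2, 4, 9, 10, 15, 19, 20, 20]
s0→1 e2→0 s2→1 s3→2  — peak 2.

2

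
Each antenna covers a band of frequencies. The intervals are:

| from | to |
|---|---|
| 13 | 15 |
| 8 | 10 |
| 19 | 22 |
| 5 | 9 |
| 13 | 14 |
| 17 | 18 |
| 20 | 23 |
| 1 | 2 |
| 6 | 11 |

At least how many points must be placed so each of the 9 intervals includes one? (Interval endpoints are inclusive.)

Sorted: [1,2] [5,9] [8,10] [6,11] [13,14] [13,15] [17,18] [19,22] [20,23]
{[1,2]} hit by 2; {[5,9],[8,10],[6,11]} hit by 9; {[13,14],[13,15]} hit by 14; {[17,18]} hit by 18; {[19,22],[20,23]} hit by 22.
Points: 2, 9, 14, 18, 22 (5 total).

5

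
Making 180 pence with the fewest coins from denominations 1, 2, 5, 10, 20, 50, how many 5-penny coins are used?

Use the largest denomination that fits, subtract, and repeat.
180 − 3×50→30 − 1×20→10 − 1×10→0
Count of 5: 0

0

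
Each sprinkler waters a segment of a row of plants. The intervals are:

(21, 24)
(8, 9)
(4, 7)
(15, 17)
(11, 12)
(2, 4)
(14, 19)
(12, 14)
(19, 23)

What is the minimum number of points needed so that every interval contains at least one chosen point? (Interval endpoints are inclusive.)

5

Sort by right endpoint; whenever an interval is uncovered, place a point at its right end.
Sorted: [2,4] [4,7] [8,9] [11,12] [12,14] [15,17] [14,19] [19,23] [21,24]
{[2,4],[4,7]} hit by 4; {[8,9]} hit by 9; {[11,12],[12,14]} hit by 12; {[15,17],[14,19]} hit by 17; {[19,23],[21,24]} hit by 23.
Points: 4, 9, 12, 17, 23 (5 total).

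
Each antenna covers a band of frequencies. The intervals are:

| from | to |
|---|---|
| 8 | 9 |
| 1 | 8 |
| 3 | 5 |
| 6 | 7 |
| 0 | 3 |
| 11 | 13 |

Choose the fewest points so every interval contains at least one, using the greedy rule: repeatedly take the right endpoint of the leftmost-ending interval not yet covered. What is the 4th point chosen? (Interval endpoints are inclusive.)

13

Sorted: [0,3] [3,5] [6,7] [1,8] [8,9] [11,13]
{[0,3],[3,5]} hit by 3; {[6,7],[1,8]} hit by 7; {[8,9]} hit by 9; {[11,13]} hit by 13.
Points: 3, 7, 9, 13 (4 total).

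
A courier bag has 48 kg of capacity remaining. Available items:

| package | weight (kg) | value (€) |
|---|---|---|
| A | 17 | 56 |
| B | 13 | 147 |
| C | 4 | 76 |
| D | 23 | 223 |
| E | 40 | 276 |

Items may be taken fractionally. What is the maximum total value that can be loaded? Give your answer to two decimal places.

Greedy by value/weight ratio, highest first.
Ratios (sorted): C 19.00, B 11.31, D 9.70, E 6.90, A 3.29
take C (4 @ 76); take B (13 @ 147); take D (23 @ 223); take 8/40 of E → 55.20. Capacity used 48/48.
Total value = 501.20

501.20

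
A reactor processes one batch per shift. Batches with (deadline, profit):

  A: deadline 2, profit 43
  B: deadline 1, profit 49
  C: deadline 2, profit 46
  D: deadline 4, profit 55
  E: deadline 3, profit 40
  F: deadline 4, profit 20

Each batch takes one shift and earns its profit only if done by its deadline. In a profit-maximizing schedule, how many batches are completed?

Take jobs in profit order; each goes to the latest open slot no later than its deadline.
By profit: D(d4,55), B(d1,49), C(d2,46), A(d2,43), E(d3,40), F(d4,20)
D→slot 4; B→slot 1; C→slot 2; A skipped; E→slot 3; F skipped.
4 of 6 scheduled.

4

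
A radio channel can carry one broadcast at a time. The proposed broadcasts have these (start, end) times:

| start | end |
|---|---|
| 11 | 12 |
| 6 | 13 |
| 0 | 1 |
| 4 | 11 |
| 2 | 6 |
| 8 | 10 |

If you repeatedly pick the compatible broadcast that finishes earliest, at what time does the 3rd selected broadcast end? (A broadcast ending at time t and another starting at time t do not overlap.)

Sorted by end: (0,1)  (2,6)  (8,10)  (4,11)  (11,12)  (6,13)
take (0,1); take (2,6); take (8,10); skip (4,11); take (11,12).
Selected: (0,1) (2,6) (8,10) (11,12)

10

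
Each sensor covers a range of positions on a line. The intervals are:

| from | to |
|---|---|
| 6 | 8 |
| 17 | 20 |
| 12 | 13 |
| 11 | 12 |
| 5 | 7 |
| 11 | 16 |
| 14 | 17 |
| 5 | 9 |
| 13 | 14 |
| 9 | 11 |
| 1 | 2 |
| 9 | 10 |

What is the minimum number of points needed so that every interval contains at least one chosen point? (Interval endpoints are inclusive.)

6

Sorted: [1,2] [5,7] [6,8] [5,9] [9,10] [9,11] [11,12] [12,13] [13,14] [11,16] [14,17] [17,20]
{[1,2]} hit by 2; {[5,7],[6,8],[5,9]} hit by 7; {[9,10],[9,11]} hit by 10; {[11,12],[12,13]} hit by 12; {[13,14],[11,16],[14,17]} hit by 14; {[17,20]} hit by 20.
Points: 2, 7, 10, 12, 14, 20 (6 total).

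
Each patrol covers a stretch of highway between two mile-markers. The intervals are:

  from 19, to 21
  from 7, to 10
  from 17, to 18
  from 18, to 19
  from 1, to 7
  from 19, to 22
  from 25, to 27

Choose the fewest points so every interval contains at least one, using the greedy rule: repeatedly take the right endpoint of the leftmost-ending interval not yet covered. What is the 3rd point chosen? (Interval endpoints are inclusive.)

21

By right end: [1,7]  [7,10]  [17,18]  [18,19]  [19,21]  [19,22]  [25,27]
[1,7] uncovered → point at 7; [17,18] uncovered → point at 18; [19,21] uncovered → point at 21; [25,27] uncovered → point at 27.
Points: 7, 18, 21, 27 (4 total).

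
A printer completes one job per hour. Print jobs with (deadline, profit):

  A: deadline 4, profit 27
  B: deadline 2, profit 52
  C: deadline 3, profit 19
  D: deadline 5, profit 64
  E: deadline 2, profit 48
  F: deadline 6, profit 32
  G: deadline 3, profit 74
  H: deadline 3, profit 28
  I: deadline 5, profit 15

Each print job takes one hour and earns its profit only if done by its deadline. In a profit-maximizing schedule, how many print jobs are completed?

6

Take jobs in profit order; each goes to the latest open slot no later than its deadline.
Profit order: G=74 D=64 B=52 E=48 F=32 H=28 A=27 C=19 I=15
Assign: G→slot 3, D→slot 5, B→slot 2, E→slot 1, F→slot 6, H skipped, A→slot 4, C skipped, I skipped.
Slots: [1:E] [2:B] [3:G] [4:A] [5:D] [6:F]
6 of 9 scheduled.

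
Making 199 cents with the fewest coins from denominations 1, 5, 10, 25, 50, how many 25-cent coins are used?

1

199 = 3×50 + 1×25 + 2×10 + 4×1
Count of 25: 1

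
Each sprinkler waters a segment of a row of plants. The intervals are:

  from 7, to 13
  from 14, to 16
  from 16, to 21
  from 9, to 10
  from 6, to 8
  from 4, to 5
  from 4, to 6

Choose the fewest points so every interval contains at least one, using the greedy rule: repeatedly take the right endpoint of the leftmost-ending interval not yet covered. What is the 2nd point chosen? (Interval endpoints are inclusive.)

Process intervals by earliest right end; each time one isn't hit yet, stab at its right endpoint.
By right end: [4,5]  [4,6]  [6,8]  [9,10]  [7,13]  [14,16]  [16,21]
[4,5] uncovered → point at 5; [6,8] uncovered → point at 8; [9,10] uncovered → point at 10; [14,16] uncovered → point at 16.
Points: 5, 8, 10, 16 (4 total).

8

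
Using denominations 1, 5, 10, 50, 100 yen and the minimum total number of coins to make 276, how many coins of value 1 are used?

Greedy: take as many of the largest coin as possible, then repeat with the remainder.
276 − 2×100→76 − 1×50→26 − 2×10→6 − 1×5→1 − 1×1→0
Count of 1: 1

1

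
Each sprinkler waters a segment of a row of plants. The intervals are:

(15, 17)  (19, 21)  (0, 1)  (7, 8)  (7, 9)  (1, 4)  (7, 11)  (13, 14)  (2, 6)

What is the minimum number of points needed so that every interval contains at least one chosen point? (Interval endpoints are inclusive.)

6

Sorted: [0,1] [1,4] [2,6] [7,8] [7,9] [7,11] [13,14] [15,17] [19,21]
{[0,1],[1,4]} hit by 1; {[2,6]} hit by 6; {[7,8],[7,9],[7,11]} hit by 8; {[13,14]} hit by 14; {[15,17]} hit by 17; {[19,21]} hit by 21.
Points: 1, 6, 8, 14, 17, 21 (6 total).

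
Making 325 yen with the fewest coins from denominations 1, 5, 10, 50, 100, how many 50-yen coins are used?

0

325 = 3×100 + 2×10 + 1×5
Count of 50: 0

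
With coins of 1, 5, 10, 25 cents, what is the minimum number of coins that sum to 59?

7

Greedy: take as many of the largest coin as possible, then repeat with the remainder.
59 − 2×25→9 − 1×5→4 − 4×1→0
Total coins = 2 + 1 + 4 = 7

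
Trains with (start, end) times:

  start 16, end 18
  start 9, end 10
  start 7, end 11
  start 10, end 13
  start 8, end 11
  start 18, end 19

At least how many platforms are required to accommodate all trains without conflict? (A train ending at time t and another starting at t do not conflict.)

Count concurrent intervals with a sweep; the peak is the room count.
Events (time:±→running): 7:+→1 8:+→2 9:+→3 … peak 3.

3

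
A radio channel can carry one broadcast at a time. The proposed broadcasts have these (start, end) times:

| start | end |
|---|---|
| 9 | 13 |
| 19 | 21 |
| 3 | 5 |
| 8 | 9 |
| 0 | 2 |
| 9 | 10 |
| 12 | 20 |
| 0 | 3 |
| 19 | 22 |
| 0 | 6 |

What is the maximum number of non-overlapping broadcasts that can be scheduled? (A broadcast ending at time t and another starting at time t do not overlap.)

5

Order by finish time; keep every interval that doesn't clash with the previous kept one.
Sorted by end: (0,2)  (0,3)  (3,5)  (0,6)  (8,9)  (9,10)  (9,13)  (12,20)  (19,21)  (19,22)
take (0,2); take (3,5); skip (0,6); take (8,9); take (9,10); take (12,20).
Selected 5 broadcasts.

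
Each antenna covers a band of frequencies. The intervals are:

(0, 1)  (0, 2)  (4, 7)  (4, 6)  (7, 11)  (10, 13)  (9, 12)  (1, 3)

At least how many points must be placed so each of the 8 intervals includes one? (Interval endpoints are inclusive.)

Sorted: [0,1] [0,2] [1,3] [4,6] [4,7] [7,11] [9,12] [10,13]
{[0,1],[0,2],[1,3]} hit by 1; {[4,6],[4,7]} hit by 6; {[7,11],[9,12],[10,13]} hit by 11.
Points: 1, 6, 11 (3 total).

3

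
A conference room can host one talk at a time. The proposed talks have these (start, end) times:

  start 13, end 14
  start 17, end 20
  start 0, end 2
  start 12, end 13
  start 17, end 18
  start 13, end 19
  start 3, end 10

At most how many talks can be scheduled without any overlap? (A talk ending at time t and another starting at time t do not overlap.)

Sort by end time and greedily take each interval whose start is ≥ the last chosen end.
Sorted by end: (0,2)  (3,10)  (12,13)  (13,14)  (17,18)  (13,19)  (17,20)
take (0,2); take (3,10); take (12,13); take (13,14); take (17,18); skip (17,20).
Selected 5 talks.

5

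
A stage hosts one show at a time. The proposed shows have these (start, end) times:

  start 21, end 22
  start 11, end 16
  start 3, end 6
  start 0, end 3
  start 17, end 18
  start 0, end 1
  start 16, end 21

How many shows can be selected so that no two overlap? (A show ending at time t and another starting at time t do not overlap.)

5

By end time: (0,1), (0,3), (3,6), (11,16), (17,18), (16,21), (21,22).
Pick (0,1); next start ≥ 1 → (3,6); next start ≥ 6 → (11,16); next start ≥ 16 → (17,18); next start ≥ 18 → (21,22).
Selected 5 shows.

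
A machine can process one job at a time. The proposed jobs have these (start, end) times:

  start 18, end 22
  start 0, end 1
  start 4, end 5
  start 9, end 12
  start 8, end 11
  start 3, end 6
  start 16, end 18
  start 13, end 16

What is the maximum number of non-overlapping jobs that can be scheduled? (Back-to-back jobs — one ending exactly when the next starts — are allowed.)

6

Sort by end time and greedily take each interval whose start is ≥ the last chosen end.
Sorted by end: (0,1)  (4,5)  (3,6)  (8,11)  (9,12)  (13,16)  (16,18)  (18,22)
take (0,1); take (4,5); skip (3,6); take (8,11); take (13,16); take (16,18); take (18,22).
Selected 6 jobs.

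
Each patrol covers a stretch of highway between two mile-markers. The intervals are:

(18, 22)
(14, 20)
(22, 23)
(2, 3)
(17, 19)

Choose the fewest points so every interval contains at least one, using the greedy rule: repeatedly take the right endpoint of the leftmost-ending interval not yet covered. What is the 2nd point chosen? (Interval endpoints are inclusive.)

19

Sort by right endpoint; whenever an interval is uncovered, place a point at its right end.
By right end: [2,3]  [17,19]  [14,20]  [18,22]  [22,23]
[2,3] uncovered → point at 3; [17,19] uncovered → point at 19; [22,23] uncovered → point at 23.
Points: 3, 19, 23 (3 total).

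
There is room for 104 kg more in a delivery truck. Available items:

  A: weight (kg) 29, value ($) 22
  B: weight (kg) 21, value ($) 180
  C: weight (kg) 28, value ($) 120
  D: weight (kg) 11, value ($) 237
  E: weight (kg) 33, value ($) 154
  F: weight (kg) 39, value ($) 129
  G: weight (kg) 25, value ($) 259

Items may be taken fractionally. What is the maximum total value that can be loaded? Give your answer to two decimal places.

890.00

Order: D (237/11=21.55) > G (259/25=10.36) > B (180/21=8.57) > E (154/33=4.67) > C (120/28=4.29) > F (129/39=3.31) > A (22/29=0.76)
Fill: take D (11 @ 237) → take G (25 @ 259) → take B (21 @ 180) → take E (33 @ 154) → take 14/28 of C → 60.00; 104/104 used.
Total value = 890.00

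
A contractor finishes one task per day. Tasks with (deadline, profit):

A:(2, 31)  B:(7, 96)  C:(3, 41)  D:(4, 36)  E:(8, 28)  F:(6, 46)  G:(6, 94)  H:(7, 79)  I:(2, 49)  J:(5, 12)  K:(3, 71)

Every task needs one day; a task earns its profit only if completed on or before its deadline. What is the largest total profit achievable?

504

Profit order: B=96 G=94 H=79 K=71 I=49 F=46 C=41 D=36 A=31 E=28 J=12
Assign: B→slot 7, G→slot 6, H→slot 5, K→slot 3, I→slot 2, F→slot 4, C→slot 1, D skipped, A skipped, E→slot 8, J skipped.
Slots: [1:C] [2:I] [3:K] [4:F] [5:H] [6:G] [7:B] [8:E]
Profit = 41 + 49 + 71 + 46 + 79 + 94 + 96 + 28 = 504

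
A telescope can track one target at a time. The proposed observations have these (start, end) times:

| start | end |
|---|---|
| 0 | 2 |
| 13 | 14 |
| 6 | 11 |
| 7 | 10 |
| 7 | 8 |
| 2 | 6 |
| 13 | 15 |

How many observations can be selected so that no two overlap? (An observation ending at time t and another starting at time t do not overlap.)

Greedy by earliest finish: after sorting by end time, pick each interval compatible with the last pick.
Sorted by end: (0,2)  (2,6)  (7,8)  (7,10)  (6,11)  (13,14)  (13,15)
take (0,2); take (2,6); take (7,8); take (13,14).
Selected 4 observations.

4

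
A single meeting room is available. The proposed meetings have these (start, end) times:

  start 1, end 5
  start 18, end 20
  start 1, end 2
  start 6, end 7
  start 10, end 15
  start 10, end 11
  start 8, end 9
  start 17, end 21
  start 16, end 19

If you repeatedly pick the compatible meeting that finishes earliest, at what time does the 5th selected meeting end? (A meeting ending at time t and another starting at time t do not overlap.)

By end time: (1,2), (1,5), (6,7), (8,9), (10,11), (10,15), (16,19), (18,20), (17,21).
Pick (1,2); next start ≥ 2 → (6,7); next start ≥ 7 → (8,9); next start ≥ 9 → (10,11); next start ≥ 11 → (16,19).
Selected: (1,2) (6,7) (8,9) (10,11) (16,19)

19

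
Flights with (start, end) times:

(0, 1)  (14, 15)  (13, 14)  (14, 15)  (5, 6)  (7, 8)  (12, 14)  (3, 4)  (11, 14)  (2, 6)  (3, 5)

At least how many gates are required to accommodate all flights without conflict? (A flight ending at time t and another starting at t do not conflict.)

starts: [0, 2, 3, 3, 5, 7, 11, 12, 13, 14, 14]
ends:   [1, 4, 5, 6, 6, 8, 14, 14, 14, 15, 15]
s0→1 e1→0 s2→1 s3→2 s3→3  — peak 3.

3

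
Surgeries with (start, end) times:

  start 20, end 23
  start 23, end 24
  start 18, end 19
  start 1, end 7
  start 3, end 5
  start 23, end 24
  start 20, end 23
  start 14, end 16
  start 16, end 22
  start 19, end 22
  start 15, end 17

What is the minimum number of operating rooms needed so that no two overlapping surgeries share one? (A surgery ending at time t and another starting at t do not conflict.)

The answer is the maximum number of intervals overlapping at any instant.
Events (time:±→running): 1:+→1 3:+→2 5:-→1 7:-→0 14:+→1 15:+→2 16:-→1 16:+→2 17:-→1 18:+→2 19:-→1 19:+→2 20:+→3 20:+→4 … peak 4.

4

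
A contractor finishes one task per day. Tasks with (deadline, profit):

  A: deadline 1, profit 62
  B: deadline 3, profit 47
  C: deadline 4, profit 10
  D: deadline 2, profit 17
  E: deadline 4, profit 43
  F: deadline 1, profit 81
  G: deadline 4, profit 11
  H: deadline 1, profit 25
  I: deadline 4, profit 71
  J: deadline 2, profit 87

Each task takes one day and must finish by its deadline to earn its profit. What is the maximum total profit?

Take jobs in profit order; each goes to the latest open slot no later than its deadline.
By profit: J(d2,87), F(d1,81), I(d4,71), A(d1,62), B(d3,47), E(d4,43), H(d1,25), D(d2,17), G(d4,11), C(d4,10)
J→slot 2; F→slot 1; I→slot 4; A skipped; B→slot 3; E skipped; H skipped; D skipped; G skipped; C skipped.
Profit = 81 + 87 + 47 + 71 = 286

286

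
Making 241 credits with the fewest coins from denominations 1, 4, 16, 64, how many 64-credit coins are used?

3

Greedy: take as many of the largest coin as possible, then repeat with the remainder.
241 = 3×64 + 3×16 + 1×1
Count of 64: 3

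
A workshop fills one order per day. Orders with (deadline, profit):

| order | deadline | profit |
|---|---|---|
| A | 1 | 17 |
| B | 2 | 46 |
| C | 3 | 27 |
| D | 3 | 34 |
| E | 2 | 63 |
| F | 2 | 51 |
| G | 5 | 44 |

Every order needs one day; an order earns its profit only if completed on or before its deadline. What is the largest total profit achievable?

192

By profit: E(d2,63), F(d2,51), B(d2,46), G(d5,44), D(d3,34), C(d3,27), A(d1,17)
E→slot 2; F→slot 1; B skipped; G→slot 5; D→slot 3; C skipped; A skipped.
Profit = 51 + 63 + 34 + 44 = 192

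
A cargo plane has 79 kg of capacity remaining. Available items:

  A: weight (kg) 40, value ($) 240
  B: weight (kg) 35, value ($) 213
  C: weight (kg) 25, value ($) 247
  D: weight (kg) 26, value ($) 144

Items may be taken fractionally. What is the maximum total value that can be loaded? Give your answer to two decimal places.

Order: C (247/25=9.88) > B (213/35=6.09) > A (240/40=6.00) > D (144/26=5.54)
Fill: take C (25 @ 247) → take B (35 @ 213) → take 19/40 of A → 114.00; 79/79 used.
Total value = 574.00

574.00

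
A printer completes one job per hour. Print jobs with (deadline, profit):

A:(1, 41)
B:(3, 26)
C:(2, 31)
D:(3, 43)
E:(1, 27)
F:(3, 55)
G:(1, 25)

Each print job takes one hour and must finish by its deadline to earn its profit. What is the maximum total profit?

139

By profit: F(d3,55), D(d3,43), A(d1,41), C(d2,31), E(d1,27), B(d3,26), G(d1,25)
F→slot 3; D→slot 2; A→slot 1; C skipped; E skipped; B skipped; G skipped.
Profit = 41 + 43 + 55 = 139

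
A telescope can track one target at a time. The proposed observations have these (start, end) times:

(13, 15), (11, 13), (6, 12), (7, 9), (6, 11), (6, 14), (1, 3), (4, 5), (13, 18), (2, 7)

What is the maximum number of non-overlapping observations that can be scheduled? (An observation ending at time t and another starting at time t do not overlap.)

5

By end time: (1,3), (4,5), (2,7), (7,9), (6,11), (6,12), (11,13), (6,14), (13,15), (13,18).
Pick (1,3); next start ≥ 3 → (4,5); next start ≥ 5 → (7,9); next start ≥ 9 → (11,13); next start ≥ 13 → (13,15).
Selected 5 observations.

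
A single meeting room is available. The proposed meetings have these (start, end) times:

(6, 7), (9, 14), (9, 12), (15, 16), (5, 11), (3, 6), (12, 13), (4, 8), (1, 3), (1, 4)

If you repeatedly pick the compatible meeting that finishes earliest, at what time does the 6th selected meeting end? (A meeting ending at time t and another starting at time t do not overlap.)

By end time: (1,3), (1,4), (3,6), (6,7), (4,8), (5,11), (9,12), (12,13), (9,14), (15,16).
Pick (1,3); next start ≥ 3 → (3,6); next start ≥ 6 → (6,7); next start ≥ 7 → (9,12); next start ≥ 12 → (12,13); next start ≥ 13 → (15,16).
Selected: (1,3) (3,6) (6,7) (9,12) (12,13) (15,16)

16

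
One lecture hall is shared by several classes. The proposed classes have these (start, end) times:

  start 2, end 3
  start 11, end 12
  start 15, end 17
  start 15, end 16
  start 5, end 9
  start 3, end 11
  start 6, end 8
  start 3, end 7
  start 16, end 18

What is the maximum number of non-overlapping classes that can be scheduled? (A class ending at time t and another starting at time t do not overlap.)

Order by finish time; keep every interval that doesn't clash with the previous kept one.
Sorted by end: (2,3)  (3,7)  (6,8)  (5,9)  (3,11)  (11,12)  (15,16)  (15,17)  (16,18)
take (2,3); take (3,7); skip (5,9); skip (3,11); take (11,12); take (15,16); take (16,18).
Selected 5 classes.

5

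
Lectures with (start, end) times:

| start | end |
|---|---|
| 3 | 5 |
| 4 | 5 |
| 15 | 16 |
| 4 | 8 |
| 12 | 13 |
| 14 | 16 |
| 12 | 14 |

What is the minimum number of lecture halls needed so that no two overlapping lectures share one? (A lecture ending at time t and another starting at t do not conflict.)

3

Count concurrent intervals with a sweep; the peak is the room count.
Events (time:±→running): 3:+→1 4:+→2 4:+→3 … peak 3.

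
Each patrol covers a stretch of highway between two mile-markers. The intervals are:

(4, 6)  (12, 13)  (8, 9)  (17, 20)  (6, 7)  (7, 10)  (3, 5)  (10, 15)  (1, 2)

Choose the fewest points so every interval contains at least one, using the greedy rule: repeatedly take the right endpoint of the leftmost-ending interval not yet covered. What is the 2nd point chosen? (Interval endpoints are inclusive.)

5

Process intervals by earliest right end; each time one isn't hit yet, stab at its right endpoint.
Sorted: [1,2] [3,5] [4,6] [6,7] [8,9] [7,10] [12,13] [10,15] [17,20]
{[1,2]} hit by 2; {[3,5],[4,6]} hit by 5; {[6,7]} hit by 7; {[8,9],[7,10]} hit by 9; {[12,13],[10,15]} hit by 13; {[17,20]} hit by 20.
Points: 2, 5, 7, 9, 13, 20 (6 total).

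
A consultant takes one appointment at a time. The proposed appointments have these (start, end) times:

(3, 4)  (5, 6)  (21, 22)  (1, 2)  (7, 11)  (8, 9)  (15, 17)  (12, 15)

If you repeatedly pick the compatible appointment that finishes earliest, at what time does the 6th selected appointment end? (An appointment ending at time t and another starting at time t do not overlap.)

17

Sort by end time and greedily take each interval whose start is ≥ the last chosen end.
By end time: (1,2), (3,4), (5,6), (8,9), (7,11), (12,15), (15,17), (21,22).
Pick (1,2); next start ≥ 2 → (3,4); next start ≥ 4 → (5,6); next start ≥ 6 → (8,9); next start ≥ 9 → (12,15); next start ≥ 15 → (15,17); next start ≥ 17 → (21,22).
Selected: (1,2) (3,4) (5,6) (8,9) (12,15) (15,17) (21,22)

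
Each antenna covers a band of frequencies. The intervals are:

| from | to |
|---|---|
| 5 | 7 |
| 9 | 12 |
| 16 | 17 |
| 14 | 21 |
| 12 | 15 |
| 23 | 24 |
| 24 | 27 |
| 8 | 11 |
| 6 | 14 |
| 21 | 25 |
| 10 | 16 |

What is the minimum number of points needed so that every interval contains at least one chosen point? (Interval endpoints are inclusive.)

5

Sort by right endpoint; whenever an interval is uncovered, place a point at its right end.
Sorted: [5,7] [8,11] [9,12] [6,14] [12,15] [10,16] [16,17] [14,21] [23,24] [21,25] [24,27]
{[5,7]} hit by 7; {[8,11],[9,12],[6,14]} hit by 11; {[12,15],[10,16]} hit by 15; {[16,17],[14,21]} hit by 17; {[23,24],[21,25],[24,27]} hit by 24.
Points: 7, 11, 15, 17, 24 (5 total).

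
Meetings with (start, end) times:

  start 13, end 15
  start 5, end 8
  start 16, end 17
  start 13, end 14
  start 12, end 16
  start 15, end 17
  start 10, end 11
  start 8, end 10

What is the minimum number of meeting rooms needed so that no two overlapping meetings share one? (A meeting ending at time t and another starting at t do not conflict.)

Count concurrent intervals with a sweep; the peak is the room count.
starts: [5, 8, 10, 12, 13, 13, 15, 16]
ends:   [8, 10, 11, 14, 15, 16, 17, 17]
s5→1 e8→0 s8→1 e10→0 s10→1 e11→0 s12→1 s13→2 s13→3  — peak 3.

3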